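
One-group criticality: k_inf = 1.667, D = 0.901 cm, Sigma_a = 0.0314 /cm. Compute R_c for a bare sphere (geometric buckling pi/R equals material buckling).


L^2 = D / Sigma_a = 0.901 / 0.0314 = 28.69427 cm^2
B_m^2 = (k_inf - 1) / L^2 = (1.667 - 1) / 28.69427 = 0.02324506 /cm^2
For a bare sphere: B_g = pi/R, so R_c = pi / sqrt(B_m^2)
R_c = pi / sqrt(0.02324506) = 20.606 cm

20.606


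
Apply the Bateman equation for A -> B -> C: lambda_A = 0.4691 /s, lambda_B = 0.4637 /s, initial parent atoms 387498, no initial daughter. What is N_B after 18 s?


N_B(t) = lambda_A * N_A0 / (lambda_B - lambda_A) * [exp(-lambda_A*t) - exp(-lambda_B*t)]
exp(-0.4691*18) = 2.152307e-04; exp(-0.4637*18) = 2.372016e-04
N_B = 0.4691 * 387498 / (0.4637 - 0.4691) * (2.152307e-04 - 2.372016e-04)
N_B = 739.59

739.59


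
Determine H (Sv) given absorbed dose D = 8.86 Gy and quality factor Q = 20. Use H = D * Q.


H = D * Q
H = 8.86 * 20
H = 177.20 Sv

177.20


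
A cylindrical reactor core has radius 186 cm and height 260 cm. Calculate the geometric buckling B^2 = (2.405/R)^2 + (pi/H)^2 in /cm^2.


B^2 = (2.405/R)^2 + (pi/H)^2
B^2 = (2.405/186)^2 + (pi/260)^2
B^2 = 3.1319e-04 /cm^2

3.1319e-04


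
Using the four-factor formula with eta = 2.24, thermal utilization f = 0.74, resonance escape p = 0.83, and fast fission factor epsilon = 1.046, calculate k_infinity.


k_inf = eta * f * p * epsilon
k_inf = 2.24 * 0.74 * 0.83 * 1.046
k_inf = 1.4391

1.4391


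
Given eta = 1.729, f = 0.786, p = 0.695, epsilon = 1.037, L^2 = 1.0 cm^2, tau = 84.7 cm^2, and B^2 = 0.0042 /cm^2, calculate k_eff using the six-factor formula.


k_inf = eta*f*p*eps = 1.729*0.786*0.695*1.037 = 0.9794474
P_TNL = 1/(1 + L^2*B^2) = 1/(1 + 1.0*0.0042) = 0.9958176
P_FNL = exp(-B^2*tau) = exp(-0.0042*84.7) = 0.7006548
k_eff = k_inf * P_TNL * P_FNL = 0.9794474 * 0.9958176 * 0.7006548
k_eff = 0.68338

0.68338


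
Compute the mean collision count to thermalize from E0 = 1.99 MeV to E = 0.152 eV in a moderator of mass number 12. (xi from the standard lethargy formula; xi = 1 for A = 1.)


xi = 1 + (A-1)^2/(2A)*ln((A-1)/(A+1)) = 0.1577690 (for A = 12)
n = ln(E0/E) / xi
n = ln(1.99e6 / 0.152) / 0.1577690
n = ln(1.309211e+07) / 0.1577690 = 103.87

103.87


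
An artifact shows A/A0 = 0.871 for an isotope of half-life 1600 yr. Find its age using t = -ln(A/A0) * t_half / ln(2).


lambda = ln(2) / t_half = ln(2) / 1600 = 4.332170e-04 /yr
t = -ln(A/A0) / lambda
t = -ln(0.871) / 4.332170e-04
t = 318.81 yr

318.81


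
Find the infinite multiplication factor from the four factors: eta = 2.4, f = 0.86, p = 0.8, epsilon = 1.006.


k_inf = eta * f * p * epsilon
k_inf = 2.4 * 0.86 * 0.8 * 1.006
k_inf = 1.6611

1.6611


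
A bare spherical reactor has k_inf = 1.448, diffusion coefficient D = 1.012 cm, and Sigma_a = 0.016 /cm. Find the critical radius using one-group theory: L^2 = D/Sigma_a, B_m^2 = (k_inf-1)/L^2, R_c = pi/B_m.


L^2 = D / Sigma_a = 1.012 / 0.016 = 63.25000 cm^2
B_m^2 = (k_inf - 1) / L^2 = (1.448 - 1) / 63.25000 = 0.007083004 /cm^2
For a bare sphere: B_g = pi/R, so R_c = pi / sqrt(B_m^2)
R_c = pi / sqrt(0.007083004) = 37.329 cm

37.329


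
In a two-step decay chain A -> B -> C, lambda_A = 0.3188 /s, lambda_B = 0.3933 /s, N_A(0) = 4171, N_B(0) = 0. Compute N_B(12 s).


N_B(t) = lambda_A * N_A0 / (lambda_B - lambda_A) * [exp(-lambda_A*t) - exp(-lambda_B*t)]
exp(-0.3188*12) = 0.02180535; exp(-0.3933*12) = 0.008918745
N_B = 0.3188 * 4171 / (0.3933 - 0.3188) * (0.02180535 - 0.008918745)
N_B = 230.01

230.01


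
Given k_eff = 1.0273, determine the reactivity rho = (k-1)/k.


rho = (k_eff - 1) / k_eff
rho = (1.0273 - 1) / 1.0273
rho = 0.026575

0.026575


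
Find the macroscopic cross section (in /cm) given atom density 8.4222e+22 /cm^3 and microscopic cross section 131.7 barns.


Sigma = N * sigma_barns * 1e-24
Sigma = 8.4222e+22 * 131.7 * 1e-24
Sigma = 11.092 /cm

11.092


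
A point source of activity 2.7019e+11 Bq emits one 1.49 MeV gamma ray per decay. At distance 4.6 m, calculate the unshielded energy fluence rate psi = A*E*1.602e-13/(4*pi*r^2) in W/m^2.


psi = A * E * 1.602e-13 / (4*pi*r^2)
psi = 2.7019e+11 * 1.49 * 1.602e-13 / (4*pi*4.6^2)
psi = 2.4255e-04 W/m^2

2.4255e-04


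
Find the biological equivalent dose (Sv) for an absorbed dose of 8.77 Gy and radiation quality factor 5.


H = D * Q
H = 8.77 * 5
H = 43.850 Sv

43.850


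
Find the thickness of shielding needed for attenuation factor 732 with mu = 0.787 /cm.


x = ln(factor) / mu
x = ln(732) / 0.787
x = 8.3809 cm

8.3809


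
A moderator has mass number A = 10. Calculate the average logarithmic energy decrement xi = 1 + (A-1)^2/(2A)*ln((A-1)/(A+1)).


xi = 1 + (A-1)^2/(2A) * ln((A-1)/(A+1))
xi = 1 + (10-1)^2/(2*10) * ln((10-1)/(10 +1))
xi = 0.18728

0.18728


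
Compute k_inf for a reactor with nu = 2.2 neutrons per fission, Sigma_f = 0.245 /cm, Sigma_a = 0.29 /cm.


k_inf = nu * Sigma_f / Sigma_a
k_inf = 2.2 * 0.245 / 0.29
k_inf = 1.8586

1.8586


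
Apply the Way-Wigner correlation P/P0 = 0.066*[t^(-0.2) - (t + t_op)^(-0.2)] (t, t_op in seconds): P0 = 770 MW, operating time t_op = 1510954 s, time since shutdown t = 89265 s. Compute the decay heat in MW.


P/P0 = 0.066 * [t^(-0.2) - (t + t_op)^(-0.2)]
P/P0 = 0.066 * [89265^(-0.2) - (89265 + 1510954)^(-0.2)]
P/P0 = 0.066 * [0.1022972 - 0.05743335] = 0.002961014
P = 770 * 0.002961014 = 2.2800 MW

2.2800


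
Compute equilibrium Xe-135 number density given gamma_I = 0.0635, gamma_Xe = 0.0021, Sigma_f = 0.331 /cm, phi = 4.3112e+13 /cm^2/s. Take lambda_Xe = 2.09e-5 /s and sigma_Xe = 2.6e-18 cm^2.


Xe_eq = (gamma_I + gamma_Xe) * Sigma_f * phi / (lambda_Xe + sigma_Xe * phi)
Numerator = (0.0635 + 0.0021) * 0.331 * 4.3112e+13 = 9.361167e+11
Denominator = 2.09e-5 + 2.6e-18 * 4.3112e+13 = 1.329912e-04
Xe_eq = 9.361167e+11 / 1.329912e-04 = 7.0389e+15 /cm^3

7.0389e+15


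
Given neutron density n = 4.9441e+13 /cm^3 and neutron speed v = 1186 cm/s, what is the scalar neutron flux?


phi = n * v
phi = 4.9441e+13 * 1186
phi = 5.8637e+16 /cm^2/s

5.8637e+16


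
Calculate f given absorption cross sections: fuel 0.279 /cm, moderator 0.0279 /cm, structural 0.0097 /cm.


f = Sigma_a_fuel / (Sigma_a_fuel + Sigma_a_mod + Sigma_a_other)
f = 0.279 / (0.279 + 0.0279 + 0.0097)
f = 0.88124

0.88124


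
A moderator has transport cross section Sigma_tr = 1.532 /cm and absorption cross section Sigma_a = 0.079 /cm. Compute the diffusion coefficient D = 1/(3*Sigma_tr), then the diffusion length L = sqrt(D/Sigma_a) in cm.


D = 1 / (3 * Sigma_tr) = 1 / (3 * 1.532) = 0.2175805 cm
L = sqrt(D / Sigma_a)
L = sqrt(0.2175805 / 0.079)
L = 1.6596 cm

1.6596


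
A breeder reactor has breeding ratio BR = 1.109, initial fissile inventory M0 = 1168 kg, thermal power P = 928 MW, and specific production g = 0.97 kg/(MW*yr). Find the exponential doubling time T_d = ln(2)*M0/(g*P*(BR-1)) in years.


Breeding gain G = BR - 1 = 1.109 - 1 = 0.109
Fissile production rate = g * P * G = 0.97 * 928 * 0.109 = 98.11744 kg/yr
T_d = ln(2) * M0 / (g * P * G)
T_d = ln(2) * 1168 / 98.11744 = 8.2513 yr

8.2513


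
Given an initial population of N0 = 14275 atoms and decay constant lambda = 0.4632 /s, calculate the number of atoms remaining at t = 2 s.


N = N0 * exp(-lambda * t)
N = 14275 * exp(-0.4632 * 2)
N = 5652.6

5652.6


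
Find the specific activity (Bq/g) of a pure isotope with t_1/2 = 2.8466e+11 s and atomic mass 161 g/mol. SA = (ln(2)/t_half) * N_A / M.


lambda = ln(2) / t_half = ln(2) / 2.8466e+11 = 2.435000e-12 /s
SA = lambda * N_A / M
SA = 2.435000e-12 * 6.022e23 / 161
SA = 9.1078e+09 Bq/g

9.1078e+09


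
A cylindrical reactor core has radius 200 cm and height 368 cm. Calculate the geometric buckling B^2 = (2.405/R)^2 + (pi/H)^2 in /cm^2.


B^2 = (2.405/R)^2 + (pi/H)^2
B^2 = (2.405/200)^2 + (pi/368)^2
B^2 = 2.1748e-04 /cm^2

2.1748e-04


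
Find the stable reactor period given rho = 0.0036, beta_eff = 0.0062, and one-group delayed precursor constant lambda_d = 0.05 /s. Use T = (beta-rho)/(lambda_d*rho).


T = (beta - rho) / (lambda_d * rho)
T = (0.0062 - 0.0036) / (0.05 * 0.0036)
T = 14.444 s

14.444


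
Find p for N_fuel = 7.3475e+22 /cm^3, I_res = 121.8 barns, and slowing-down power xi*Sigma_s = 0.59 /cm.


p = exp(-N * I * 1e-24 / (xi*Sigma_s))
p = exp(-7.3475e+22 * 121.8 * 1e-24 / 0.59)
p = 2.5854e-07

2.5854e-07


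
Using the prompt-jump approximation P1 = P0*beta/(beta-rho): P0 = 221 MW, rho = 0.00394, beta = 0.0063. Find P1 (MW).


P1/P0 = beta / (beta - rho)
P1/P0 = 0.0063 / (0.0063 - 0.00394) = 2.669492
P1 = 221 * 2.669492 = 589.96 MW

589.96


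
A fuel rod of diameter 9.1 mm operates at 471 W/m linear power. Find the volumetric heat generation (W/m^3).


r = D / 2 / 1000 = 9.1 / 2 / 1000 = 0.00455 m
q''' = q' / (pi * r^2)
q''' = 471 / (pi * 0.00455^2)
q''' = 7.2418e+06 W/m^3

7.2418e+06


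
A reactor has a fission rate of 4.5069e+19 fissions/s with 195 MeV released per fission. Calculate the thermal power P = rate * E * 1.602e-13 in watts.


P = fission_rate * E_MeV * 1.602e-13
P = 4.5069e+19 * 195 * 1.602e-13
P = 1.4079e+09 W

1.4079e+09


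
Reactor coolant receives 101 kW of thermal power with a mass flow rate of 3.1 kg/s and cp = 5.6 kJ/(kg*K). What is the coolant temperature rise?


dT = Q / (m_dot * cp)
dT = 101 / (3.1 * 5.6)
dT = 5.8180 C

5.8180


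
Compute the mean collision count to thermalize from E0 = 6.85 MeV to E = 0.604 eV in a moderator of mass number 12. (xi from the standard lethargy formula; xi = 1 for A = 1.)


xi = 1 + (A-1)^2/(2A)*ln((A-1)/(A+1)) = 0.1577690 (for A = 12)
n = ln(E0/E) / xi
n = ln(6.85e6 / 0.604) / 0.1577690
n = ln(1.134106e+07) / 0.1577690 = 102.96

102.96


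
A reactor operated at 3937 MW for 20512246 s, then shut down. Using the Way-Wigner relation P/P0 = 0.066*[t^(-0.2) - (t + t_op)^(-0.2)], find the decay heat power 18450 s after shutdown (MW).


P/P0 = 0.066 * [t^(-0.2) - (t + t_op)^(-0.2)]
P/P0 = 0.066 * [18450^(-0.2) - (18450 + 20512246)^(-0.2)]
P/P0 = 0.066 * [0.1402170 - 0.03447619] = 0.006978893
P = 3937 * 0.006978893 = 27.476 MW

27.476


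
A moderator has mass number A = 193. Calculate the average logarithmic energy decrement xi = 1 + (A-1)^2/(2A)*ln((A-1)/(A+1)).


xi = 1 + (A-1)^2/(2A) * ln((A-1)/(A+1))
xi = 1 + (193-1)^2/(2*193) * ln((193-1)/(193 +1))
xi = 0.010327

0.010327


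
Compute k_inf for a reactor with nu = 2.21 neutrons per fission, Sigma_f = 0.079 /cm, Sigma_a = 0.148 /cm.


k_inf = nu * Sigma_f / Sigma_a
k_inf = 2.21 * 0.079 / 0.148
k_inf = 1.1797

1.1797


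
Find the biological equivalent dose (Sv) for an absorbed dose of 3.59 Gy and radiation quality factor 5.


H = D * Q
H = 3.59 * 5
H = 17.950 Sv

17.950


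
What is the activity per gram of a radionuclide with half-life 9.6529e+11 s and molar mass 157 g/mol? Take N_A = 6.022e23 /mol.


lambda = ln(2) / t_half = ln(2) / 9.6529e+11 = 7.180714e-13 /s
SA = lambda * N_A / M
SA = 7.180714e-13 * 6.022e23 / 157
SA = 2.7543e+09 Bq/g

2.7543e+09


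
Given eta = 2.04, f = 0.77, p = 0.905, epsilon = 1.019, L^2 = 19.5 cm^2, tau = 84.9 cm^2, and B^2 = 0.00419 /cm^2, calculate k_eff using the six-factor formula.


k_inf = eta*f*p*eps = 2.04*0.77*0.905*1.019 = 1.448584
P_TNL = 1/(1 + L^2*B^2) = 1/(1 + 19.5*0.00419) = 0.9244665
P_FNL = exp(-B^2*tau) = exp(-0.00419*84.9) = 0.7006611
k_eff = k_inf * P_TNL * P_FNL = 1.448584 * 0.9244665 * 0.7006611
k_eff = 0.93830

0.93830


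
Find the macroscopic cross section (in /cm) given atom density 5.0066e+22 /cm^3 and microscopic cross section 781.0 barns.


Sigma = N * sigma_barns * 1e-24
Sigma = 5.0066e+22 * 781.0 * 1e-24
Sigma = 39.102 /cm

39.102


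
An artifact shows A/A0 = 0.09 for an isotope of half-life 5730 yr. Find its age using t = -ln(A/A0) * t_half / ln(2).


lambda = ln(2) / t_half = ln(2) / 5730 = 1.209681e-04 /yr
t = -ln(A/A0) / lambda
t = -ln(0.09) / 1.209681e-04
t = 19906 yr

19906


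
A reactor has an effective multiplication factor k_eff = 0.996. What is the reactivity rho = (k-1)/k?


rho = (k_eff - 1) / k_eff
rho = (0.996 - 1) / 0.996
rho = -0.0040161

-0.0040161


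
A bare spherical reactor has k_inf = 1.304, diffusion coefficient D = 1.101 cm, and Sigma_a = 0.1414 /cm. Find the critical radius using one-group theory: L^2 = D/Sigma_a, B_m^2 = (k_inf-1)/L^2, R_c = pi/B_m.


L^2 = D / Sigma_a = 1.101 / 0.1414 = 7.786421 cm^2
B_m^2 = (k_inf - 1) / L^2 = (1.304 - 1) / 7.786421 = 0.03904233 /cm^2
For a bare sphere: B_g = pi/R, so R_c = pi / sqrt(B_m^2)
R_c = pi / sqrt(0.03904233) = 15.899 cm

15.899


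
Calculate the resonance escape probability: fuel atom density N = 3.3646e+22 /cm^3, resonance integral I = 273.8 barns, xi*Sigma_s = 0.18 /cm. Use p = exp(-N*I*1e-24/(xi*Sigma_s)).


p = exp(-N * I * 1e-24 / (xi*Sigma_s))
p = exp(-3.3646e+22 * 273.8 * 1e-24 / 0.18)
p = 5.9308e-23

5.9308e-23


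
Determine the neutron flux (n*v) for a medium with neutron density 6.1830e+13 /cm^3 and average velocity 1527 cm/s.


phi = n * v
phi = 6.1830e+13 * 1527
phi = 9.4414e+16 /cm^2/s

9.4414e+16


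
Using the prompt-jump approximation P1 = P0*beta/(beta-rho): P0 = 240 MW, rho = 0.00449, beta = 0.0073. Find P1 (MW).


P1/P0 = beta / (beta - rho)
P1/P0 = 0.0073 / (0.0073 - 0.00449) = 2.597865
P1 = 240 * 2.597865 = 623.49 MW

623.49


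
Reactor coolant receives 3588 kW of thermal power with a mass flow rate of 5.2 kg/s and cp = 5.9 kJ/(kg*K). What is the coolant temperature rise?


dT = Q / (m_dot * cp)
dT = 3588 / (5.2 * 5.9)
dT = 116.95 C

116.95


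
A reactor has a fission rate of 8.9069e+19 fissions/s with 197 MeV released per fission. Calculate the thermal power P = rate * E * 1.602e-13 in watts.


P = fission_rate * E_MeV * 1.602e-13
P = 8.9069e+19 * 197 * 1.602e-13
P = 2.8110e+09 W

2.8110e+09


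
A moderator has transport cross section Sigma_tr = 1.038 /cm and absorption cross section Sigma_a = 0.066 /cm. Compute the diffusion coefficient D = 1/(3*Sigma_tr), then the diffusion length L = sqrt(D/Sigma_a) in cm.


D = 1 / (3 * Sigma_tr) = 1 / (3 * 1.038) = 0.3211304 cm
L = sqrt(D / Sigma_a)
L = sqrt(0.3211304 / 0.066)
L = 2.2058 cm

2.2058


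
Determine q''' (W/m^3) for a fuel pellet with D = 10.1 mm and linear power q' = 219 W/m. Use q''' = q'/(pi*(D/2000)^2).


r = D / 2 / 1000 = 10.1 / 2 / 1000 = 0.00505 m
q''' = q' / (pi * r^2)
q''' = 219 / (pi * 0.00505^2)
q''' = 2.7335e+06 W/m^3

2.7335e+06


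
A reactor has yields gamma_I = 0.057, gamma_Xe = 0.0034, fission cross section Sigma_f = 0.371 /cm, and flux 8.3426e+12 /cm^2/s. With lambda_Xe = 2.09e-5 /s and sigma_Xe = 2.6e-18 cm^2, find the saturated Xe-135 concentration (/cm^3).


Xe_eq = (gamma_I + gamma_Xe) * Sigma_f * phi / (lambda_Xe + sigma_Xe * phi)
Numerator = (0.057 + 0.0034) * 0.371 * 8.3426e+12 = 1.869443e+11
Denominator = 2.09e-5 + 2.6e-18 * 8.3426e+12 = 4.259076e-05
Xe_eq = 1.869443e+11 / 4.259076e-05 = 4.3893e+15 /cm^3

4.3893e+15


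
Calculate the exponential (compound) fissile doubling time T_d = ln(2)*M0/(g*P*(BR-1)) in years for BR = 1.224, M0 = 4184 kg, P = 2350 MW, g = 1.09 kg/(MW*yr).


Breeding gain G = BR - 1 = 1.224 - 1 = 0.224
Fissile production rate = g * P * G = 1.09 * 2350 * 0.224 = 573.776 kg/yr
T_d = ln(2) * M0 / (g * P * G)
T_d = ln(2) * 4184 / 573.776 = 5.0545 yr

5.0545


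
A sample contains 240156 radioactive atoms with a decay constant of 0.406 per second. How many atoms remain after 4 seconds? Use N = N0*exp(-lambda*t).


N = N0 * exp(-lambda * t)
N = 240156 * exp(-0.406 * 4)
N = 47337

47337


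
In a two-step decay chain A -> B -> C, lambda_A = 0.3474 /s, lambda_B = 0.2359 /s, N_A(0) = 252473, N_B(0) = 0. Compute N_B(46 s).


N_B(t) = lambda_A * N_A0 / (lambda_B - lambda_A) * [exp(-lambda_A*t) - exp(-lambda_B*t)]
exp(-0.3474*46) = 1.147626e-07; exp(-0.2359*46) = 1.937746e-05
N_B = 0.3474 * 252473 / (0.2359 - 0.3474) * (1.147626e-07 - 1.937746e-05)
N_B = 15.153

15.153


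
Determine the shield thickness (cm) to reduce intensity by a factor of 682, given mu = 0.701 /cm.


x = ln(factor) / mu
x = ln(682) / 0.701
x = 9.3082 cm

9.3082


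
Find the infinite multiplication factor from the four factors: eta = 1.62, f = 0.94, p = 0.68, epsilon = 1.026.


k_inf = eta * f * p * epsilon
k_inf = 1.62 * 0.94 * 0.68 * 1.026
k_inf = 1.0624

1.0624


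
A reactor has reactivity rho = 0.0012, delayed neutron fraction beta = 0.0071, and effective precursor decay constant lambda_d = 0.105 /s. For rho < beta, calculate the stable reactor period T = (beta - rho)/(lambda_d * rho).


T = (beta - rho) / (lambda_d * rho)
T = (0.0071 - 0.0012) / (0.105 * 0.0012)
T = 46.825 s

46.825


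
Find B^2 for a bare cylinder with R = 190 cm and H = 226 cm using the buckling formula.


B^2 = (2.405/R)^2 + (pi/H)^2
B^2 = (2.405/190)^2 + (pi/226)^2
B^2 = 3.5346e-04 /cm^2

3.5346e-04


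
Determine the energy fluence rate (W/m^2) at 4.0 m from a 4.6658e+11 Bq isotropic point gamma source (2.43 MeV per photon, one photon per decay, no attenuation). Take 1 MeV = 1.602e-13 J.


psi = A * E * 1.602e-13 / (4*pi*r^2)
psi = 4.6658e+11 * 2.43 * 1.602e-13 / (4*pi*4.0^2)
psi = 9.0337e-04 W/m^2

9.0337e-04


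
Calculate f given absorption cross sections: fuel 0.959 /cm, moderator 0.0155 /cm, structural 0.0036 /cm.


f = Sigma_a_fuel / (Sigma_a_fuel + Sigma_a_mod + Sigma_a_other)
f = 0.959 / (0.959 + 0.0155 + 0.0036)
f = 0.98047

0.98047


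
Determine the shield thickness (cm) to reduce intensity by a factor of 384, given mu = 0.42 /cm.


x = ln(factor) / mu
x = ln(384) / 0.42
x = 14.168 cm

14.168


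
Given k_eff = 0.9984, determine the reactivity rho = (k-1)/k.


rho = (k_eff - 1) / k_eff
rho = (0.9984 - 1) / 0.9984
rho = -0.0016026

-0.0016026


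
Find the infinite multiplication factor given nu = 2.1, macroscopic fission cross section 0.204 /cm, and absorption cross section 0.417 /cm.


k_inf = nu * Sigma_f / Sigma_a
k_inf = 2.1 * 0.204 / 0.417
k_inf = 1.0273

1.0273


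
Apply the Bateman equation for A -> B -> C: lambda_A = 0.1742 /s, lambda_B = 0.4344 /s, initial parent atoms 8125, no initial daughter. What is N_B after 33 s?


N_B(t) = lambda_A * N_A0 / (lambda_B - lambda_A) * [exp(-lambda_A*t) - exp(-lambda_B*t)]
exp(-0.1742*33) = 0.003187240; exp(-0.4344*33) = 5.947052e-07
N_B = 0.1742 * 8125 / (0.4344 - 0.1742) * (0.003187240 - 5.947052e-07)
N_B = 17.334

17.334


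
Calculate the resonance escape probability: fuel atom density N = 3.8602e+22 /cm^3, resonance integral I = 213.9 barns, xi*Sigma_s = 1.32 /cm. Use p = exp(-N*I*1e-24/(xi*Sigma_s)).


p = exp(-N * I * 1e-24 / (xi*Sigma_s))
p = exp(-3.8602e+22 * 213.9 * 1e-24 / 1.32)
p = 0.0019203

0.0019203


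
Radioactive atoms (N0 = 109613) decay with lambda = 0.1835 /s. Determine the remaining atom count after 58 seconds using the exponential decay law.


N = N0 * exp(-lambda * t)
N = 109613 * exp(-0.1835 * 58)
N = 2.6162

2.6162


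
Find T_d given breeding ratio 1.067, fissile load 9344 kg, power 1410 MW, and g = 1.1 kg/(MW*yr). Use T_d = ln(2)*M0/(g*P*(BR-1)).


Breeding gain G = BR - 1 = 1.067 - 1 = 0.067
Fissile production rate = g * P * G = 1.1 * 1410 * 0.067 = 103.917 kg/yr
T_d = ln(2) * M0 / (g * P * G)
T_d = ln(2) * 9344 / 103.917 = 62.326 yr

62.326


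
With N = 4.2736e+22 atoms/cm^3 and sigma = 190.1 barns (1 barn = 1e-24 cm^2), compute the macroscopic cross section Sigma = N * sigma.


Sigma = N * sigma_barns * 1e-24
Sigma = 4.2736e+22 * 190.1 * 1e-24
Sigma = 8.1241 /cm

8.1241


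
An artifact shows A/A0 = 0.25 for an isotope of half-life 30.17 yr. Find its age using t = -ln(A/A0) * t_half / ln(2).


lambda = ln(2) / t_half = ln(2) / 30.17 = 0.02297472 /yr
t = -ln(A/A0) / lambda
t = -ln(0.25) / 0.02297472
t = 60.340 yr

60.340


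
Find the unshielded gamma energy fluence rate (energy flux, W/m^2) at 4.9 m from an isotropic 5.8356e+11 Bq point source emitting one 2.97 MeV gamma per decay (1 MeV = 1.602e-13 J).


psi = A * E * 1.602e-13 / (4*pi*r^2)
psi = 5.8356e+11 * 2.97 * 1.602e-13 / (4*pi*4.9^2)
psi = 9.2024e-04 W/m^2

9.2024e-04


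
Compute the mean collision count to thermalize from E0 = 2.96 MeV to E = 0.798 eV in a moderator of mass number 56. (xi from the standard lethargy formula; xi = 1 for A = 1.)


xi = 1 + (A-1)^2/(2A)*ln((A-1)/(A+1)) = 0.03529286 (for A = 56)
n = ln(E0/E) / xi
n = ln(2.96e6 / 0.798) / 0.03529286
n = ln(3.709273e+06) / 0.03529286 = 428.60

428.60


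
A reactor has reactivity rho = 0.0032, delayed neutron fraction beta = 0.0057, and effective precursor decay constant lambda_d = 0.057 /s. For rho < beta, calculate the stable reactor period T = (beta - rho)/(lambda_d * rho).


T = (beta - rho) / (lambda_d * rho)
T = (0.0057 - 0.0032) / (0.057 * 0.0032)
T = 13.706 s

13.706


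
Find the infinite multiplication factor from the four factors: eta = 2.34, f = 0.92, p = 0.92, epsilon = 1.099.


k_inf = eta * f * p * epsilon
k_inf = 2.34 * 0.92 * 0.92 * 1.099
k_inf = 2.1767

2.1767


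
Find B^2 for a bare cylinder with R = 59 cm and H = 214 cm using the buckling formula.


B^2 = (2.405/R)^2 + (pi/H)^2
B^2 = (2.405/59)^2 + (pi/214)^2
B^2 = 0.0018771 /cm^2

0.0018771


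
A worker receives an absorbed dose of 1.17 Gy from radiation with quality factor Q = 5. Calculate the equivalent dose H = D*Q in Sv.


H = D * Q
H = 1.17 * 5
H = 5.8500 Sv

5.8500


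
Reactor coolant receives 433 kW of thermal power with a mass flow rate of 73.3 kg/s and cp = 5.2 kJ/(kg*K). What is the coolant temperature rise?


dT = Q / (m_dot * cp)
dT = 433 / (73.3 * 5.2)
dT = 1.1360 C

1.1360


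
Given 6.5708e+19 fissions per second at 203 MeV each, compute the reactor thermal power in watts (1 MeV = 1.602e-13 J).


P = fission_rate * E_MeV * 1.602e-13
P = 6.5708e+19 * 203 * 1.602e-13
P = 2.1369e+09 W

2.1369e+09


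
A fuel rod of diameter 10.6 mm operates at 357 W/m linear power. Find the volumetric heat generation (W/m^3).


r = D / 2 / 1000 = 10.6 / 2 / 1000 = 0.0053 m
q''' = q' / (pi * r^2)
q''' = 357 / (pi * 0.0053^2)
q''' = 4.0454e+06 W/m^3

4.0454e+06


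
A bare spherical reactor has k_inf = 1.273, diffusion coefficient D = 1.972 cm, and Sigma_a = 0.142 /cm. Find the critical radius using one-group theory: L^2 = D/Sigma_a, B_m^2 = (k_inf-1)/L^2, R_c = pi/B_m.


L^2 = D / Sigma_a = 1.972 / 0.142 = 13.88732 cm^2
B_m^2 = (k_inf - 1) / L^2 = (1.273 - 1) / 13.88732 = 0.01965822 /cm^2
For a bare sphere: B_g = pi/R, so R_c = pi / sqrt(B_m^2)
R_c = pi / sqrt(0.01965822) = 22.407 cm

22.407


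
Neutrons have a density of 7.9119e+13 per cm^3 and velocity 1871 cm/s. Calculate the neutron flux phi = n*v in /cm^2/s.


phi = n * v
phi = 7.9119e+13 * 1871
phi = 1.4803e+17 /cm^2/s

1.4803e+17


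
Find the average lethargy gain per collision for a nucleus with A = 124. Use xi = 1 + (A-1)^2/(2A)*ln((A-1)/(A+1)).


xi = 1 + (A-1)^2/(2A) * ln((A-1)/(A+1))
xi = 1 + (124-1)^2/(2*124) * ln((124-1)/(124 +1))
xi = 0.016043

0.016043


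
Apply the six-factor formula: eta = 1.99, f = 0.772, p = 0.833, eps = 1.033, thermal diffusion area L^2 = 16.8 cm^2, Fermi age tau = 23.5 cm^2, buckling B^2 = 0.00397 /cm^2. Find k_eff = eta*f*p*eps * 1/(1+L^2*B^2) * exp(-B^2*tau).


k_inf = eta*f*p*eps = 1.99*0.772*0.833*1.033 = 1.321952
P_TNL = 1/(1 + L^2*B^2) = 1/(1 + 16.8*0.00397) = 0.9374742
P_FNL = exp(-B^2*tau) = exp(-0.00397*23.5) = 0.9109247
k_eff = k_inf * P_TNL * P_FNL = 1.321952 * 0.9374742 * 0.9109247
k_eff = 1.1289

1.1289


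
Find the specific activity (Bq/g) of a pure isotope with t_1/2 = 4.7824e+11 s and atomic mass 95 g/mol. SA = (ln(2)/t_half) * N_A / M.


lambda = ln(2) / t_half = ln(2) / 4.7824e+11 = 1.449371e-12 /s
SA = lambda * N_A / M
SA = 1.449371e-12 * 6.022e23 / 95
SA = 9.1875e+09 Bq/g

9.1875e+09


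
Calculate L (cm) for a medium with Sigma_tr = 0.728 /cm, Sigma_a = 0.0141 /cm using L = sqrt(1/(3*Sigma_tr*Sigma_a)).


D = 1 / (3 * Sigma_tr) = 1 / (3 * 0.728) = 0.4578755 cm
L = sqrt(D / Sigma_a)
L = sqrt(0.4578755 / 0.0141)
L = 5.6985 cm

5.6985


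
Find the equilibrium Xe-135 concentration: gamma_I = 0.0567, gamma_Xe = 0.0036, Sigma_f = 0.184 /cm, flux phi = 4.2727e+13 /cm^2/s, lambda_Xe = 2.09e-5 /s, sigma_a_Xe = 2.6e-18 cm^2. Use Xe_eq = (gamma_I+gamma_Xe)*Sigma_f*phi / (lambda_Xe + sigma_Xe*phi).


Xe_eq = (gamma_I + gamma_Xe) * Sigma_f * phi / (lambda_Xe + sigma_Xe * phi)
Numerator = (0.0567 + 0.0036) * 0.184 * 4.2727e+13 = 4.740646e+11
Denominator = 2.09e-5 + 2.6e-18 * 4.2727e+13 = 1.319902e-04
Xe_eq = 4.740646e+11 / 1.319902e-04 = 3.5917e+15 /cm^3

3.5917e+15


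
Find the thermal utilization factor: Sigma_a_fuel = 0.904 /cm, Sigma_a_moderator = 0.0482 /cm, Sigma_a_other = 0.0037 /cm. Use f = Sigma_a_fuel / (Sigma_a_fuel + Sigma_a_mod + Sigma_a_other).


f = Sigma_a_fuel / (Sigma_a_fuel + Sigma_a_mod + Sigma_a_other)
f = 0.904 / (0.904 + 0.0482 + 0.0037)
f = 0.94571

0.94571


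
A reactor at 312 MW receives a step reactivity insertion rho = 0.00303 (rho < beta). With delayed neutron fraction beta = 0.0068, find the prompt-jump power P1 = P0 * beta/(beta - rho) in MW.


P1/P0 = beta / (beta - rho)
P1/P0 = 0.0068 / (0.0068 - 0.00303) = 1.803714
P1 = 312 * 1.803714 = 562.76 MW

562.76


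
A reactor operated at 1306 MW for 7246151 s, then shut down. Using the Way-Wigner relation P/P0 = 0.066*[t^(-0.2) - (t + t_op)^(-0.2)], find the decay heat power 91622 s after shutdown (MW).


P/P0 = 0.066 * [t^(-0.2) - (t + t_op)^(-0.2)]
P/P0 = 0.066 * [91622^(-0.2) - (91622 + 7246151)^(-0.2)]
P/P0 = 0.066 * [0.1017654 - 0.04235329] = 0.003921199
P = 1306 * 0.003921199 = 5.1211 MW

5.1211


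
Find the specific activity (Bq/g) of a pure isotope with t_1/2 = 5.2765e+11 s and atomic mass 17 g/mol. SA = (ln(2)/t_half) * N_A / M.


lambda = ln(2) / t_half = ln(2) / 5.2765e+11 = 1.313650e-12 /s
SA = lambda * N_A / M
SA = 1.313650e-12 * 6.022e23 / 17
SA = 4.6534e+10 Bq/g

4.6534e+10


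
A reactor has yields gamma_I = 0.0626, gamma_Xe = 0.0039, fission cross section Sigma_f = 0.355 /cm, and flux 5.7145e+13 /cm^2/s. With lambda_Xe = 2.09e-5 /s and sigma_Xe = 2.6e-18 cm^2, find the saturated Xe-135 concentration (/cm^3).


Xe_eq = (gamma_I + gamma_Xe) * Sigma_f * phi / (lambda_Xe + sigma_Xe * phi)
Numerator = (0.0626 + 0.0039) * 0.355 * 5.7145e+13 = 1.349051e+12
Denominator = 2.09e-5 + 2.6e-18 * 5.7145e+13 = 1.694770e-04
Xe_eq = 1.349051e+12 / 1.694770e-04 = 7.9601e+15 /cm^3

7.9601e+15


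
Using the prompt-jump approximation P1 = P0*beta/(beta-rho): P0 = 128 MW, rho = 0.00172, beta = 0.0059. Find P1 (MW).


P1/P0 = beta / (beta - rho)
P1/P0 = 0.0059 / (0.0059 - 0.00172) = 1.411483
P1 = 128 * 1.411483 = 180.67 MW

180.67


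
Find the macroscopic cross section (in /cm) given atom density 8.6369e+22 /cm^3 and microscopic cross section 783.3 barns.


Sigma = N * sigma_barns * 1e-24
Sigma = 8.6369e+22 * 783.3 * 1e-24
Sigma = 67.653 /cm

67.653


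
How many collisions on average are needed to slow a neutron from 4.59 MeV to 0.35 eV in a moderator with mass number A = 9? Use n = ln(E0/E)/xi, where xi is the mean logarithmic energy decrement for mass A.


xi = 1 + (A-1)^2/(2A)*ln((A-1)/(A+1)) = 0.2066007 (for A = 9)
n = ln(E0/E) / xi
n = ln(4.59e6 / 0.35) / 0.2066007
n = ln(1.311429e+07) / 0.2066007 = 79.328

79.328


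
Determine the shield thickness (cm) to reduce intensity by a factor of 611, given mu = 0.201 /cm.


x = ln(factor) / mu
x = ln(611) / 0.201
x = 31.916 cm

31.916


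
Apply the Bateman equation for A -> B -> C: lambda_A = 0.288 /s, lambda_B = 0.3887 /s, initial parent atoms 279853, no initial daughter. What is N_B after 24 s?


N_B(t) = lambda_A * N_A0 / (lambda_B - lambda_A) * [exp(-lambda_A*t) - exp(-lambda_B*t)]
exp(-0.288*24) = 9.957643e-04; exp(-0.3887*24) = 8.882877e-05
N_B = 0.288 * 279853 / (0.3887 - 0.288) * (9.957643e-04 - 8.882877e-05)
N_B = 725.89

725.89


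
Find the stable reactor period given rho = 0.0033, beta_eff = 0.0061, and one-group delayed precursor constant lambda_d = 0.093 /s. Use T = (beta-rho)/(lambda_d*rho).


T = (beta - rho) / (lambda_d * rho)
T = (0.0061 - 0.0033) / (0.093 * 0.0033)
T = 9.1235 s

9.1235


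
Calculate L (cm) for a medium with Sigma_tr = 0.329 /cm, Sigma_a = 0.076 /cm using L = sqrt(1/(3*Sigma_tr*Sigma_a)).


D = 1 / (3 * Sigma_tr) = 1 / (3 * 0.329) = 1.013171 cm
L = sqrt(D / Sigma_a)
L = sqrt(1.013171 / 0.076)
L = 3.6512 cm

3.6512


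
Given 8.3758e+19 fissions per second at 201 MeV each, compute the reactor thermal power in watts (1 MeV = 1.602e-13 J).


P = fission_rate * E_MeV * 1.602e-13
P = 8.3758e+19 * 201 * 1.602e-13
P = 2.6970e+09 W

2.6970e+09


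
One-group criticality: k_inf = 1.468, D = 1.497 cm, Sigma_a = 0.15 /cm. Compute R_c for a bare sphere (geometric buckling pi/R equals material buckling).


L^2 = D / Sigma_a = 1.497 / 0.15 = 9.980000 cm^2
B_m^2 = (k_inf - 1) / L^2 = (1.468 - 1) / 9.980000 = 0.04689379 /cm^2
For a bare sphere: B_g = pi/R, so R_c = pi / sqrt(B_m^2)
R_c = pi / sqrt(0.04689379) = 14.507 cm

14.507


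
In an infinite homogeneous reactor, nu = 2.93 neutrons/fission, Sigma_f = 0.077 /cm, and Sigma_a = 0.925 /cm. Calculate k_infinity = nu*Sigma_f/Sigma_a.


k_inf = nu * Sigma_f / Sigma_a
k_inf = 2.93 * 0.077 / 0.925
k_inf = 0.24390

0.24390


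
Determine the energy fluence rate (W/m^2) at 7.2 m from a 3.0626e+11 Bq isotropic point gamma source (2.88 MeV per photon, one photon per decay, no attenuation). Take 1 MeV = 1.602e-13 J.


psi = A * E * 1.602e-13 / (4*pi*r^2)
psi = 3.0626e+11 * 2.88 * 1.602e-13 / (4*pi*7.2^2)
psi = 2.1691e-04 W/m^2

2.1691e-04


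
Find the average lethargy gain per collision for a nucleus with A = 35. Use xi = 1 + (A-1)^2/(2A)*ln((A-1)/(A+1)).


xi = 1 + (A-1)^2/(2A) * ln((A-1)/(A+1))
xi = 1 + (35-1)^2/(2*35) * ln((35-1)/(35 +1))
xi = 0.056070

0.056070


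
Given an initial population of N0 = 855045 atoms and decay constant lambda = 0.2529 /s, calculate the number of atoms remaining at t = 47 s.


N = N0 * exp(-lambda * t)
N = 855045 * exp(-0.2529 * 47)
N = 5.8862

5.8862


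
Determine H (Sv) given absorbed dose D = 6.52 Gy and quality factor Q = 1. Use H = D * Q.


H = D * Q
H = 6.52 * 1
H = 6.5200 Sv

6.5200


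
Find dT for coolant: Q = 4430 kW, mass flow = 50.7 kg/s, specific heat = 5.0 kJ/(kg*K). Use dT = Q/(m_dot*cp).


dT = Q / (m_dot * cp)
dT = 4430 / (50.7 * 5.0)
dT = 17.475 C

17.475


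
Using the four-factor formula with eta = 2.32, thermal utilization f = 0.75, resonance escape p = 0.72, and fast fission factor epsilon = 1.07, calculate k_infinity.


k_inf = eta * f * p * epsilon
k_inf = 2.32 * 0.75 * 0.72 * 1.07
k_inf = 1.3405

1.3405


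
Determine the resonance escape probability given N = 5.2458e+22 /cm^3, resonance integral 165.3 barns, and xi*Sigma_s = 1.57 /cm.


p = exp(-N * I * 1e-24 / (xi*Sigma_s))
p = exp(-5.2458e+22 * 165.3 * 1e-24 / 1.57)
p = 0.0039933

0.0039933


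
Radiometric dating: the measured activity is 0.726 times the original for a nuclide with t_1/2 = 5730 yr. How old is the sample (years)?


lambda = ln(2) / t_half = ln(2) / 5730 = 1.209681e-04 /yr
t = -ln(A/A0) / lambda
t = -ln(0.726) / 1.209681e-04
t = 2647.0 yr

2647.0


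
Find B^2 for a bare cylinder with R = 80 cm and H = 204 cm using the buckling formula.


B^2 = (2.405/R)^2 + (pi/H)^2
B^2 = (2.405/80)^2 + (pi/204)^2
B^2 = 0.0011409 /cm^2

0.0011409


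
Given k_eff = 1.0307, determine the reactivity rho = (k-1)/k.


rho = (k_eff - 1) / k_eff
rho = (1.0307 - 1) / 1.0307
rho = 0.029786

0.029786


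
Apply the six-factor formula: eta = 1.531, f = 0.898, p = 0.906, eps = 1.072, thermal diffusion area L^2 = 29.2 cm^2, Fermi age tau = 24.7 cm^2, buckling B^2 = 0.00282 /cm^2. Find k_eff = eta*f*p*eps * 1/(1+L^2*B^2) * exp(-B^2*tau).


k_inf = eta*f*p*eps = 1.531*0.898*0.906*1.072 = 1.335287
P_TNL = 1/(1 + L^2*B^2) = 1/(1 + 29.2*0.00282) = 0.9239207
P_FNL = exp(-B^2*tau) = exp(-0.00282*24.7) = 0.9327165
k_eff = k_inf * P_TNL * P_FNL = 1.335287 * 0.9239207 * 0.9327165
k_eff = 1.1507

1.1507


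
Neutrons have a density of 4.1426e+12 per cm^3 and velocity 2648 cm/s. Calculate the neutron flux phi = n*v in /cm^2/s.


phi = n * v
phi = 4.1426e+12 * 2648
phi = 1.0970e+16 /cm^2/s

1.0970e+16


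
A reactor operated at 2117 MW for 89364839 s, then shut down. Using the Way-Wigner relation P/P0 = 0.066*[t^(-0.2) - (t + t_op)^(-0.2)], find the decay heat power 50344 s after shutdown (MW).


P/P0 = 0.066 * [t^(-0.2) - (t + t_op)^(-0.2)]
P/P0 = 0.066 * [50344^(-0.2) - (50344 + 89364839)^(-0.2)]
P/P0 = 0.066 * [0.1147124 - 0.02568726] = 0.005875659
P = 2117 * 0.005875659 = 12.439 MW

12.439


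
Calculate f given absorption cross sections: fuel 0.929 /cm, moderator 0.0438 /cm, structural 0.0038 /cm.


f = Sigma_a_fuel / (Sigma_a_fuel + Sigma_a_mod + Sigma_a_other)
f = 0.929 / (0.929 + 0.0438 + 0.0038)
f = 0.95126

0.95126


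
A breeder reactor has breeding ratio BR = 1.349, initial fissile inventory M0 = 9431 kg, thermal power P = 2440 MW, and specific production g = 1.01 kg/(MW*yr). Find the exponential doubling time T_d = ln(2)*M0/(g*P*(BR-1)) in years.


Breeding gain G = BR - 1 = 1.349 - 1 = 0.349
Fissile production rate = g * P * G = 1.01 * 2440 * 0.349 = 860.0756 kg/yr
T_d = ln(2) * M0 / (g * P * G)
T_d = ln(2) * 9431 / 860.0756 = 7.6006 yr

7.6006


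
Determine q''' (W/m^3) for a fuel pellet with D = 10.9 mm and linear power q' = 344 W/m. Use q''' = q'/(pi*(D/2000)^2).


r = D / 2 / 1000 = 10.9 / 2 / 1000 = 0.00545 m
q''' = q' / (pi * r^2)
q''' = 344 / (pi * 0.00545^2)
q''' = 3.6865e+06 W/m^3

3.6865e+06


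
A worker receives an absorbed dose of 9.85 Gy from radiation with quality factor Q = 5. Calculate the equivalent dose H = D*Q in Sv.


H = D * Q
H = 9.85 * 5
H = 49.250 Sv

49.250


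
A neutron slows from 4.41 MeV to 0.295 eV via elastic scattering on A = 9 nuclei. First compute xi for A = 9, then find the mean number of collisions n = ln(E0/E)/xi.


xi = 1 + (A-1)^2/(2A)*ln((A-1)/(A+1)) = 0.2066007 (for A = 9)
n = ln(E0/E) / xi
n = ln(4.41e6 / 0.295) / 0.2066007
n = ln(1.494915e+07) / 0.2066007 = 79.962

79.962


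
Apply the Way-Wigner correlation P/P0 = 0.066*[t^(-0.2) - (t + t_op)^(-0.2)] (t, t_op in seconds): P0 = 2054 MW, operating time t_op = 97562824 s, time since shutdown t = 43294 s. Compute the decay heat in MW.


P/P0 = 0.066 * [t^(-0.2) - (t + t_op)^(-0.2)]
P/P0 = 0.066 * [43294^(-0.2) - (43294 + 97562824)^(-0.2)]
P/P0 = 0.066 * [0.1182264 - 0.02524089] = 0.006137044
P = 2054 * 0.006137044 = 12.605 MW

12.605


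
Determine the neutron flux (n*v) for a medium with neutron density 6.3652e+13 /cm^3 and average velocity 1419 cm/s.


phi = n * v
phi = 6.3652e+13 * 1419
phi = 9.0322e+16 /cm^2/s

9.0322e+16


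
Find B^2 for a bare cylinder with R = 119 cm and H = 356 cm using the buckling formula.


B^2 = (2.405/R)^2 + (pi/H)^2
B^2 = (2.405/119)^2 + (pi/356)^2
B^2 = 4.8632e-04 /cm^2

4.8632e-04


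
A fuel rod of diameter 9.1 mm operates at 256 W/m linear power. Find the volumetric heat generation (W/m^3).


r = D / 2 / 1000 = 9.1 / 2 / 1000 = 0.00455 m
q''' = q' / (pi * r^2)
q''' = 256 / (pi * 0.00455^2)
q''' = 3.9361e+06 W/m^3

3.9361e+06


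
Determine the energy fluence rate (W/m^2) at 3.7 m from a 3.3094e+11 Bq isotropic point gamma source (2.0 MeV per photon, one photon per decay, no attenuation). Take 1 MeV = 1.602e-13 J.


psi = A * E * 1.602e-13 / (4*pi*r^2)
psi = 3.3094e+11 * 2.0 * 1.602e-13 / (4*pi*3.7^2)
psi = 6.1635e-04 W/m^2

6.1635e-04


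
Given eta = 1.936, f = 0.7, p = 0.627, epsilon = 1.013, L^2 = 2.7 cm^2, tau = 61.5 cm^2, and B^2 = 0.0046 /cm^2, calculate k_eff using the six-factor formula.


k_inf = eta*f*p*eps = 1.936*0.7*0.627*1.013 = 0.8607566
P_TNL = 1/(1 + L^2*B^2) = 1/(1 + 2.7*0.0046) = 0.9877324
P_FNL = exp(-B^2*tau) = exp(-0.0046*61.5) = 0.7535951
k_eff = k_inf * P_TNL * P_FNL = 0.8607566 * 0.9877324 * 0.7535951
k_eff = 0.64070

0.64070


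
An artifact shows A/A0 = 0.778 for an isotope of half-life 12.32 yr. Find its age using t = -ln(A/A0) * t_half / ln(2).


lambda = ln(2) / t_half = ln(2) / 12.32 = 0.05626195 /yr
t = -ln(A/A0) / lambda
t = -ln(0.778) / 0.05626195
t = 4.4618 yr

4.4618


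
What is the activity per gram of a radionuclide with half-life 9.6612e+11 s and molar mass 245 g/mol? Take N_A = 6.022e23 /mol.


lambda = ln(2) / t_half = ln(2) / 9.6612e+11 = 7.174545e-13 /s
SA = lambda * N_A / M
SA = 7.174545e-13 * 6.022e23 / 245
SA = 1.7635e+09 Bq/g

1.7635e+09


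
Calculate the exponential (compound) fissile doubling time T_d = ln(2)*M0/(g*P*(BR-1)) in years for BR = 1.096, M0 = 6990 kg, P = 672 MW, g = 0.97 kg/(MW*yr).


Breeding gain G = BR - 1 = 1.096 - 1 = 0.096
Fissile production rate = g * P * G = 0.97 * 672 * 0.096 = 62.57664 kg/yr
T_d = ln(2) * M0 / (g * P * G)
T_d = ln(2) * 6990 / 62.57664 = 77.427 yr

77.427


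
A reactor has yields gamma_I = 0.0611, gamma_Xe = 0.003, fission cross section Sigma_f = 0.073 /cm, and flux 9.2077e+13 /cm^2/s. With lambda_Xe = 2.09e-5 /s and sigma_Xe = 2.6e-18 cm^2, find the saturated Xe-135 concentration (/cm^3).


Xe_eq = (gamma_I + gamma_Xe) * Sigma_f * phi / (lambda_Xe + sigma_Xe * phi)
Numerator = (0.0611 + 0.003) * 0.073 * 9.2077e+13 = 4.308559e+11
Denominator = 2.09e-5 + 2.6e-18 * 9.2077e+13 = 2.603002e-04
Xe_eq = 4.308559e+11 / 2.603002e-04 = 1.6552e+15 /cm^3

1.6552e+15


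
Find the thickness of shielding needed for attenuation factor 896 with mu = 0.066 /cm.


x = ln(factor) / mu
x = ln(896) / 0.066
x = 103.00 cm

103.00


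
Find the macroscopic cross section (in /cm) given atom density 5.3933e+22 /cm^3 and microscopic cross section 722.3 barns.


Sigma = N * sigma_barns * 1e-24
Sigma = 5.3933e+22 * 722.3 * 1e-24
Sigma = 38.956 /cm

38.956


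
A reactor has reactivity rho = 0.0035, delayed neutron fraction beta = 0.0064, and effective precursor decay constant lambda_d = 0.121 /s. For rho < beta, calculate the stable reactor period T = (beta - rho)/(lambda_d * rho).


T = (beta - rho) / (lambda_d * rho)
T = (0.0064 - 0.0035) / (0.121 * 0.0035)
T = 6.8477 s

6.8477


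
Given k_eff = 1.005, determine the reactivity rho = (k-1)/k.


rho = (k_eff - 1) / k_eff
rho = (1.005 - 1) / 1.005
rho = 0.0049751

0.0049751


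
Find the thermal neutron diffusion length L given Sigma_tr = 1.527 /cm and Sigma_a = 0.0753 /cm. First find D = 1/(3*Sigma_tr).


D = 1 / (3 * Sigma_tr) = 1 / (3 * 1.527) = 0.2182929 cm
L = sqrt(D / Sigma_a)
L = sqrt(0.2182929 / 0.0753)
L = 1.7026 cm

1.7026


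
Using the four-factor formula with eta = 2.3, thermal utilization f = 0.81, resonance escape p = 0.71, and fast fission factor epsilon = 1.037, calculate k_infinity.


k_inf = eta * f * p * epsilon
k_inf = 2.3 * 0.81 * 0.71 * 1.037
k_inf = 1.3717

1.3717


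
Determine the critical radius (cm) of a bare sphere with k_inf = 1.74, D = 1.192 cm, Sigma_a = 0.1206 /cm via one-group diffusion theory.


L^2 = D / Sigma_a = 1.192 / 0.1206 = 9.883914 cm^2
B_m^2 = (k_inf - 1) / L^2 = (1.74 - 1) / 9.883914 = 0.07486913 /cm^2
For a bare sphere: B_g = pi/R, so R_c = pi / sqrt(B_m^2)
R_c = pi / sqrt(0.07486913) = 11.481 cm

11.481


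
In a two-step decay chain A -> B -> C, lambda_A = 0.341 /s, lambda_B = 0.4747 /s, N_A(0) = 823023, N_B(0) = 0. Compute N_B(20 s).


N_B(t) = lambda_A * N_A0 / (lambda_B - lambda_A) * [exp(-lambda_A*t) - exp(-lambda_B*t)]
exp(-0.341*20) = 0.001091721; exp(-0.4747*20) = 7.530229e-05
N_B = 0.341 * 823023 / (0.4747 - 0.341) * (0.001091721 - 7.530229e-05)
N_B = 2133.6

2133.6


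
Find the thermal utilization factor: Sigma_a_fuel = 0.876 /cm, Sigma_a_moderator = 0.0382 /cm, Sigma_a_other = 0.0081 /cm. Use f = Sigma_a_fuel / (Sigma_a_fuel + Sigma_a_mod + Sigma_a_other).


f = Sigma_a_fuel / (Sigma_a_fuel + Sigma_a_mod + Sigma_a_other)
f = 0.876 / (0.876 + 0.0382 + 0.0081)
f = 0.94980

0.94980
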